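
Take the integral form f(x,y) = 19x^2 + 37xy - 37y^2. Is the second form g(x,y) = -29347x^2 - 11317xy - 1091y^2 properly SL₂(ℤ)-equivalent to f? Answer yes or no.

D₁ = 4181, D₂ = 4181
river cycle of f (length 30): (-37, 37, 19), (19, 39, -35), (-35, 31, 23), (23, 61, -5), (-5, 59, 35), (35, 11, -29), (-29, 47, 17), (17, 55, -17), (-17, 47, 29), (29, 11, -35), … (20 more)
river cycle of g (length 30): (-37, 37, 19), (19, 39, -35), (-35, 31, 23), (23, 61, -5), (-5, 59, 35), (35, 11, -29), (-29, 47, 17), (17, 55, -17), (-17, 47, 29), (29, 11, -35), … (20 more)
cycles coincide ⇒ equivalent

yes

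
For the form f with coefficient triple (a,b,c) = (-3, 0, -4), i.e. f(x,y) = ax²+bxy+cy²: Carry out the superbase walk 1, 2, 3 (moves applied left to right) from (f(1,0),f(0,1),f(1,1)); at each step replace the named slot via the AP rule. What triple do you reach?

start (-3,-4,-7) = (f(1,0),f(0,1),f(1,1))
replace slot 1: 2·((-4)+(-7)) − (-3) = -19 → (-19,-4,-7)
replace slot 2: 2·((-19)+(-7)) − (-4) = -48 → (-19,-48,-7)
replace slot 3: 2·((-19)+(-48)) − (-7) = -127 → (-19,-48,-127)

-19,-48,-127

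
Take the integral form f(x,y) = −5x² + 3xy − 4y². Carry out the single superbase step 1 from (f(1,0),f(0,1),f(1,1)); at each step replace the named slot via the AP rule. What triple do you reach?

start (-5,-4,-6) = (f(1,0),f(0,1),f(1,1))
replace slot 1: 2·((-4)+(-6)) − (-5) = -15 → (-15,-4,-6)

-15,-4,-6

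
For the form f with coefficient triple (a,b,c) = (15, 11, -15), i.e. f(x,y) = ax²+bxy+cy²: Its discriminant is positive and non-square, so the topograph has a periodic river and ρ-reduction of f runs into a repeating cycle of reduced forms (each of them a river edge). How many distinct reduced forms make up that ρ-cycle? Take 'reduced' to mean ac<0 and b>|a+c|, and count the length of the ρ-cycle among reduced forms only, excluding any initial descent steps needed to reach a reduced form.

D = 1021, ⌊√D⌋ = 31
river: ρ → (-15,19,11)
river: ρ → (11,25,-9)
river: ρ → (-9,29,5)
river: ρ → (5,31,-3)
river: ρ → (-3,29,15)
river: ρ → (15,31,-1)
river: ρ → (-1,31,15)
river: ρ → (15,29,-3)
river: ρ → (-3,31,5)
river: ρ → (5,29,-9)
river: ρ → (-9,25,11)
river: ρ → (11,19,-15)
river: ρ → (-15,11,15)
river: ρ → (15,19,-11)
river: ρ → (-11,25,9)
river: ρ → (9,29,-5)
river: ρ → (-5,31,3)
river: ρ → (3,29,-15)
river: ρ → (-15,31,1)
river: ρ → (1,31,-15)
river: ρ → (-15,29,3)
river: ρ → (3,31,-5)
river: ρ → (-5,29,9)
river: ρ → (9,25,-11)
river: ρ → (-11,19,15)
river: ρ → (15,11,-15)
ρ-cycle length = 26 (tail of 0 descent steps not counted)

26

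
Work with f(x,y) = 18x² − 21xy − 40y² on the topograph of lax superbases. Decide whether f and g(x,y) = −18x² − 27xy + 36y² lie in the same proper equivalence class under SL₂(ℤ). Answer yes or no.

D₁ = 3321, D₂ = 3321
river cycle of f (length 42): (18, 51, -10), (-10, 49, 23), (23, 43, -16), (-16, 53, 8), (8, 43, -46), (-46, 49, 5), (5, 51, -36), (-36, 21, 20), (20, 19, -37), (-37, 55, 2), … (32 more)
river cycle of g (length 10): (36, 27, -18), (-18, 45, 18), (18, 27, -36), (-36, 45, 9), (9, 45, -36), (-36, 27, 18), (18, 45, -18), (-18, 27, 36), (36, 45, -9), (-9, 45, 36)
cycles differ ⇒ inequivalent

no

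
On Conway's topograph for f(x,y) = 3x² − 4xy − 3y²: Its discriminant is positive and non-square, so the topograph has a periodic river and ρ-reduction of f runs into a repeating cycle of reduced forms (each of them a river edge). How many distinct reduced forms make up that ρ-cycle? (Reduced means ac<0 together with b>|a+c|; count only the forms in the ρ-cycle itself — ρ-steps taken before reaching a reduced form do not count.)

D = 52, ⌊√D⌋ = 7
descent: ρ → (-3,4,3)  [lands on river]
river: ρ → (3,2,-4)
river: ρ → (-4,6,1)
river: ρ → (1,6,-4)
river: ρ → (-4,2,3)
river: ρ → (3,4,-3)
river: ρ → (-3,2,4)
river: ρ → (4,6,-1)
river: ρ → (-1,6,4)
river: ρ → (4,2,-3)
ρ-cycle length = 10 (tail of 1 descent step not counted)

10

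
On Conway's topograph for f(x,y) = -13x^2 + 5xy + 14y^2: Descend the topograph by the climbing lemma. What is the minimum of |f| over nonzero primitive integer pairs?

river: ρ → (14,23,-4)
river: ρ → (-4,25,8)
river: ρ → (8,23,-7)
river: ρ → (-7,19,14)
river: ρ → (14,9,-12)
river: ρ → (-12,15,11)
river: ρ → (11,7,-16)
river: ρ → (-16,25,2)
river: ρ → (2,27,-3)
river: ρ → (-3,27,2)
river: ρ → (2,25,-16)
river: ρ → (-16,7,11)
river: ρ → (11,15,-12)
river: ρ → (-12,9,14)
river: ρ → (14,19,-7)
river: ρ → (-7,23,8)
river: ρ → (8,25,-4)
river: ρ → (-4,23,14)
river: ρ → (14,5,-13)
river: ρ → (-13,21,6)
river: ρ → (6,27,-1)
river: ρ → (-1,27,6)
river: ρ → (6,21,-13)
river: ρ → (-13,5,14)
closes: descent 0, river 24
min |a| on river = 1

1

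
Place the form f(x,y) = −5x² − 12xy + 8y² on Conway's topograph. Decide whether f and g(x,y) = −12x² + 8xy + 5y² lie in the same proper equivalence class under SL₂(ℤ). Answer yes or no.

D₁ = 304, D₂ = 304
river cycle of f (length 12): (8, 12, -5), (-5, 8, 12), (12, 16, -1), (-1, 16, 12), (12, 8, -5), (-5, 12, 8), (8, 4, -9), (-9, 14, 3), (3, 16, -4), (-4, 16, 3), … (2 more)
river cycle of g (length 12): (5, 12, -8), (-8, 4, 9), (9, 14, -3), (-3, 16, 4), (4, 16, -3), (-3, 14, 9), (9, 4, -8), (-8, 12, 5), (5, 8, -12), (-12, 16, 1), … (2 more)
cycles differ ⇒ inequivalent

no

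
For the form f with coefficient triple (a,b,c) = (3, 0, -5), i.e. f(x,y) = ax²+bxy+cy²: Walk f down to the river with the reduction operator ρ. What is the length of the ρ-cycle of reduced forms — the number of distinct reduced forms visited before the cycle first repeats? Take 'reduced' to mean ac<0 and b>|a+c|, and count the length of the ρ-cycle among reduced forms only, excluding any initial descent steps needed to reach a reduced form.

D = 60, ⌊√D⌋ = 7
descent: ρ → (-5,0,3)
descent: ρ → (3,6,-2)  [lands on river]
river: ρ → (-2,6,3)
ρ-cycle length = 2 (tail of 2 descent steps not counted)

2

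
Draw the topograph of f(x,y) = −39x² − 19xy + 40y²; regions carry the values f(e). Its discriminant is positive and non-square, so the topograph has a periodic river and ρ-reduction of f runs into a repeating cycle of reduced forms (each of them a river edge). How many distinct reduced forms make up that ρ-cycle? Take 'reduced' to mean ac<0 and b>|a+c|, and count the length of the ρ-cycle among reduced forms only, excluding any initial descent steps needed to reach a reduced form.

D = 6601, ⌊√D⌋ = 81
descent: ρ → (40,19,-39)  [lands on river]
river: ρ → (-39,59,20)
river: ρ → (20,61,-36)
river: ρ → (-36,11,45)
river: ρ → (45,79,-2)
river: ρ → (-2,81,5)
river: ρ → (5,79,-18)
river: ρ → (-18,65,33)
river: ρ → (33,67,-16)
river: ρ → (-16,61,45)
river: ρ → (45,29,-32)
river: ρ → (-32,35,42)
river: ρ → (42,49,-25)
river: ρ → (-25,51,40)
river: ρ → (40,29,-36)
river: ρ → (-36,43,33)
river: ρ → (33,23,-46)
river: ρ → (-46,69,10)
river: ρ → (10,71,-39)
river: ρ → (-39,7,42)
river: ρ → (42,77,-4)
river: ρ → (-4,75,61)
river: ρ → (61,47,-18)
river: ρ → (-18,61,40)
ρ-cycle length = 24 (tail of 1 descent step not counted)

24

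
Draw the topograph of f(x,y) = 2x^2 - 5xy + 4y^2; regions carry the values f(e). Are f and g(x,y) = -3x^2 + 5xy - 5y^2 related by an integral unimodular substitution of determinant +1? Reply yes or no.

D₁ = -7, D₂ = -35
discriminants differ ⇒ not SL₂(ℤ)-equivalent

no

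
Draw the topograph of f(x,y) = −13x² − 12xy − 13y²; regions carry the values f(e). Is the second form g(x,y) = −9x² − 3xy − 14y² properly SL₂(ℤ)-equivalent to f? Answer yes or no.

D₁ = -532, D₂ = -495
discriminants differ ⇒ not SL₂(ℤ)-equivalent

no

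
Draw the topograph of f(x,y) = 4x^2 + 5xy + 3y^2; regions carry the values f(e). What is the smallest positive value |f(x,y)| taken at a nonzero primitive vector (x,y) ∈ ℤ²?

translate: b→-3 (≡5 mod 8), so (4,5,3)→(4,-3,2)
flip: (4,-3,2)→(2,3,4)
translate: b→-1 (≡3 mod 4), so (2,3,4)→(2,-1,3)
reduced (well bottom): (2,-1,3) with a≤c, −a<b≤a
well minimum = a = 2

2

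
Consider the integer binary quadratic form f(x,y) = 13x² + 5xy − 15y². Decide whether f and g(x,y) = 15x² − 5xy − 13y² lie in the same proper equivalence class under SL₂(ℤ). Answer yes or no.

D₁ = 805, D₂ = 805
river cycle of f (length 8): (-15, 25, 3), (3, 23, -23), (-23, 23, 3), (3, 25, -15), (-15, 5, 13), (13, 21, -7), (-7, 21, 13), (13, 5, -15)
river cycle of g (length 8): (-13, 5, 15), (15, 25, -3), (-3, 23, 23), (23, 23, -3), (-3, 25, 15), (15, 5, -13), (-13, 21, 7), (7, 21, -13)
cycles differ ⇒ inequivalent

no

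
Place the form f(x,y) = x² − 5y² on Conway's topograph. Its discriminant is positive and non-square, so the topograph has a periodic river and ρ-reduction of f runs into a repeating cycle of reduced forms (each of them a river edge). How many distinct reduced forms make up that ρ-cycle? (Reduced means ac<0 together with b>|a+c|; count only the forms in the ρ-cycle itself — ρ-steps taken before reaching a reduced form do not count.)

D = 20, ⌊√D⌋ = 4
descent: ρ → (-5,0,1)
descent: ρ → (1,4,-1)  [lands on river]
river: ρ → (-1,4,1)
ρ-cycle length = 2 (tail of 2 descent steps not counted)

2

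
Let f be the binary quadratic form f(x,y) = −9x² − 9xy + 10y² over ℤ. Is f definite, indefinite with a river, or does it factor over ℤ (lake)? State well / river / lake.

D = b²−4ac = (-9)² − 4·(-9)·10 = 441
D = 21² is a perfect square ⇒ form factors over ℤ ⇒ lakes

lake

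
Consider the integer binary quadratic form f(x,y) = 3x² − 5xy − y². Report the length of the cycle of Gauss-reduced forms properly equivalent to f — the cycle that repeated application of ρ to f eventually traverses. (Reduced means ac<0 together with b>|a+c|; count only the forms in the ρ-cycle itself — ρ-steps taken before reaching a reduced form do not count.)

D = 37, ⌊√D⌋ = 6
descent: ρ → (-1,5,3)  [lands on river]
river: ρ → (3,1,-3)
river: ρ → (-3,5,1)
river: ρ → (1,5,-3)
river: ρ → (-3,1,3)
river: ρ → (3,5,-1)
ρ-cycle length = 6 (tail of 1 descent step not counted)

6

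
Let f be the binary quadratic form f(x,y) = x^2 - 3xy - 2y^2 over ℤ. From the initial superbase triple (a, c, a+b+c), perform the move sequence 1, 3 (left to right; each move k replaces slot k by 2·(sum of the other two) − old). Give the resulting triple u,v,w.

start (1,-2,-4) = (f(1,0),f(0,1),f(1,1))
replace slot 1: 2·((-2)+(-4)) − 1 = -13 → (-13,-2,-4)
replace slot 3: 2·((-13)+(-2)) − (-4) = -26 → (-13,-2,-26)

-13,-2,-26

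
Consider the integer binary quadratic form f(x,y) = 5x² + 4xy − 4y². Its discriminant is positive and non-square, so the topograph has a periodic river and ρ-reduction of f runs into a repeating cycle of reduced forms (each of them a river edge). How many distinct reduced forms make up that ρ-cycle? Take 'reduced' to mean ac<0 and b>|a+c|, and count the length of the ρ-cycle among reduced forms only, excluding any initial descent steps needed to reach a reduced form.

D = 96, ⌊√D⌋ = 9
river: ρ → (-4,4,5)
river: ρ → (5,6,-3)
river: ρ → (-3,6,5)
river: ρ → (5,4,-4)
ρ-cycle length = 4 (tail of 0 descent steps not counted)

4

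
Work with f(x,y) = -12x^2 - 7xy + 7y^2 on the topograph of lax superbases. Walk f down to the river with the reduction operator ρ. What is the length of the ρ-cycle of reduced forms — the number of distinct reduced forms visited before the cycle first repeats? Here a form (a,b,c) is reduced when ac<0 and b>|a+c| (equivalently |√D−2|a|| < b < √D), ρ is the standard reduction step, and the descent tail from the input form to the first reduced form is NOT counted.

D = 385, ⌊√D⌋ = 19
descent: ρ → (7,7,-12)  [lands on river]
river: ρ → (-12,17,2)
river: ρ → (2,19,-3)
river: ρ → (-3,17,8)
river: ρ → (8,15,-5)
river: ρ → (-5,15,8)
river: ρ → (8,17,-3)
river: ρ → (-3,19,2)
river: ρ → (2,17,-12)
river: ρ → (-12,7,7)
ρ-cycle length = 10 (tail of 1 descent step not counted)

10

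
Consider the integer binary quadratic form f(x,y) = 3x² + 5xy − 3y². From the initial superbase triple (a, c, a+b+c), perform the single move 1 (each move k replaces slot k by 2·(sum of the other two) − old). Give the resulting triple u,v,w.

start (3,-3,5) = (f(1,0),f(0,1),f(1,1))
replace slot 1: 2·((-3)+5) − 3 = 1 → (1,-3,5)

1,-3,5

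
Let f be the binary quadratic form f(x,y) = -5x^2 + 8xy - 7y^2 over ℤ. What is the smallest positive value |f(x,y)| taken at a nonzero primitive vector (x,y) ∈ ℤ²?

translate: b→2 (≡-8 mod 10), so (5,-8,7)→(5,2,4)
flip: (5,2,4)→(4,-2,5)
reduced (well bottom): (4,-2,5) with a≤c, −a<b≤a
well minimum |f| = |-4| = 4 (negative-definite)

4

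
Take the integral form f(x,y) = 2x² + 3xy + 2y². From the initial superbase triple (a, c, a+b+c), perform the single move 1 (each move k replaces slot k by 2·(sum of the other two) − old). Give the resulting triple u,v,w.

start (2,2,7) = (f(1,0),f(0,1),f(1,1))
replace slot 1: 2·(2+7) − 2 = 16 → (16,2,7)

16,2,7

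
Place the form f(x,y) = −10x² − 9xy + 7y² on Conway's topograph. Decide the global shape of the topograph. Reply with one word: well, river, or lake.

D = b²−4ac = (-9)² − 4·(-10)·7 = 361
D = 19² is a perfect square ⇒ form factors over ℤ ⇒ lakes

lake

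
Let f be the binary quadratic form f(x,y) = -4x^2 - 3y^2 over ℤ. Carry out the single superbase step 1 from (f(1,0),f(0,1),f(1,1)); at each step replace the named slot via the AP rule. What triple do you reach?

start (-4,-3,-7) = (f(1,0),f(0,1),f(1,1))
replace slot 1: 2·((-3)+(-7)) − (-4) = -16 → (-16,-3,-7)

-16,-3,-7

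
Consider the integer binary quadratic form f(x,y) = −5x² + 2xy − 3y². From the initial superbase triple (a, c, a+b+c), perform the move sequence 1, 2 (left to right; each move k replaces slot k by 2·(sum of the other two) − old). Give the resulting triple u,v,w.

start (-5,-3,-6) = (f(1,0),f(0,1),f(1,1))
replace slot 1: 2·((-3)+(-6)) − (-5) = -13 → (-13,-3,-6)
replace slot 2: 2·((-13)+(-6)) − (-3) = -35 → (-13,-35,-6)

-13,-35,-6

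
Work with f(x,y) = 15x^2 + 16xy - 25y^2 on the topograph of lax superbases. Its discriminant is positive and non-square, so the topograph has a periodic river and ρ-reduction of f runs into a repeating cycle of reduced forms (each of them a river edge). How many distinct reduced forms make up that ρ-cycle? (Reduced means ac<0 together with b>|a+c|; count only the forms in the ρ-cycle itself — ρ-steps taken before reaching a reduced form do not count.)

D = 1756, ⌊√D⌋ = 41
river: ρ → (-25,34,6)
river: ρ → (6,38,-13)
river: ρ → (-13,40,3)
river: ρ → (3,38,-26)
river: ρ → (-26,14,15)
river: ρ → (15,16,-25)
ρ-cycle length = 6 (tail of 0 descent steps not counted)

6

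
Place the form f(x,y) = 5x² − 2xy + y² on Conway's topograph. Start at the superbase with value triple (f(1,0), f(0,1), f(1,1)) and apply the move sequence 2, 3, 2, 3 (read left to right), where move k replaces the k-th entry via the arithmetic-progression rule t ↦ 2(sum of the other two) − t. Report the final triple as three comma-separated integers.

start (5,1,4) = (f(1,0),f(0,1),f(1,1))
replace slot 2: 2·(5+4) − 1 = 17 → (5,17,4)
replace slot 3: 2·(5+17) − 4 = 40 → (5,17,40)
replace slot 2: 2·(5+40) − 17 = 73 → (5,73,40)
replace slot 3: 2·(5+73) − 40 = 116 → (5,73,116)

5,73,116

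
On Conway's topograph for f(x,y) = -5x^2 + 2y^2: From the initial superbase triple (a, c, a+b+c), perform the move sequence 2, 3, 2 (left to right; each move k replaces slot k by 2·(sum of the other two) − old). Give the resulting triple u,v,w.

start (-5,2,-3) = (f(1,0),f(0,1),f(1,1))
replace slot 2: 2·((-5)+(-3)) − 2 = -18 → (-5,-18,-3)
replace slot 3: 2·((-5)+(-18)) − (-3) = -43 → (-5,-18,-43)
replace slot 2: 2·((-5)+(-43)) − (-18) = -78 → (-5,-78,-43)

-5,-78,-43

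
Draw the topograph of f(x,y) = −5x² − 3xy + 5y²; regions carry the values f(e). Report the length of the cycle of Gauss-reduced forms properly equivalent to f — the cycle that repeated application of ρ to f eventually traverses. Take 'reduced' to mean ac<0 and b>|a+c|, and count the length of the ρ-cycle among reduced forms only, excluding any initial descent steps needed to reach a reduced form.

D = 109, ⌊√D⌋ = 10
descent: ρ → (5,3,-5)  [lands on river]
river: ρ → (-5,7,3)
river: ρ → (3,5,-7)
river: ρ → (-7,9,1)
river: ρ → (1,9,-7)
river: ρ → (-7,5,3)
river: ρ → (3,7,-5)
river: ρ → (-5,3,5)
river: ρ → (5,7,-3)
river: ρ → (-3,5,7)
river: ρ → (7,9,-1)
river: ρ → (-1,9,7)
river: ρ → (7,5,-3)
river: ρ → (-3,7,5)
ρ-cycle length = 14 (tail of 1 descent step not counted)

14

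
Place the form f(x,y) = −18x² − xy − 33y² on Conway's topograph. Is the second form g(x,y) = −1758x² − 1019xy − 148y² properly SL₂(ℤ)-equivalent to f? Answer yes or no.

D₁ = -2375, D₂ = -2375
f is negative-definite; reduce −f:
−f: reduced (well bottom): (18,1,33) with a≤c, −a<b≤a
flip sign back: reduced form of f is (-18,-1,-33)
g is negative-definite; reduce −g:
−g: flip: (1758,1019,148)→(148,-1019,1758)
−g: translate: b→-131 (≡-1019 mod 296), so (148,-1019,1758)→(148,-131,33)
−g: flip: (148,-131,33)→(33,131,148)
−g: translate: b→-1 (≡131 mod 66), so (33,131,148)→(33,-1,18)
−g: flip: (33,-1,18)→(18,1,33)
−g: reduced (well bottom): (18,1,33) with a≤c, −a<b≤a
flip sign back: reduced form of g is (-18,-1,-33)
reduced forms (-18, -1, -33) vs (-18, -1, -33) ⇒ equivalent

yes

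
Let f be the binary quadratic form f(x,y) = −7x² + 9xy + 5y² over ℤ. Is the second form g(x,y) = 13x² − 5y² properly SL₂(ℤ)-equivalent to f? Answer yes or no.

D₁ = 221, D₂ = 260
discriminants differ ⇒ not SL₂(ℤ)-equivalent

no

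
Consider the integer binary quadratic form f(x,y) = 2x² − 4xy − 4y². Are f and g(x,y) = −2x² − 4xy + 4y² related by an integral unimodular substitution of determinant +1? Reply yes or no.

D₁ = 48, D₂ = 48
river cycle of f (length 2): (-4, 4, 2), (2, 4, -4)
river cycle of g (length 2): (4, 4, -2), (-2, 4, 4)
cycles differ ⇒ inequivalent

no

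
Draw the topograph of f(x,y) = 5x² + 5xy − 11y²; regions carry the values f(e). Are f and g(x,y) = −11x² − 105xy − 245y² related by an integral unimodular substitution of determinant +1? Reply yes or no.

D₁ = 245, D₂ = 245
river cycle of f (length 2): (5, 15, -1), (-1, 15, 5)
river cycle of g (length 2): (5, 15, -1), (-1, 15, 5)
cycles coincide ⇒ equivalent

yes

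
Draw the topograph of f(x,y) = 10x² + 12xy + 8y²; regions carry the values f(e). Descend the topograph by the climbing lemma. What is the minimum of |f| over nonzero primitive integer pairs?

translate: b→-8 (≡12 mod 20), so (10,12,8)→(10,-8,6)
flip: (10,-8,6)→(6,8,10)
translate: b→-4 (≡8 mod 12), so (6,8,10)→(6,-4,8)
reduced (well bottom): (6,-4,8) with a≤c, −a<b≤a
well minimum = a = 6

6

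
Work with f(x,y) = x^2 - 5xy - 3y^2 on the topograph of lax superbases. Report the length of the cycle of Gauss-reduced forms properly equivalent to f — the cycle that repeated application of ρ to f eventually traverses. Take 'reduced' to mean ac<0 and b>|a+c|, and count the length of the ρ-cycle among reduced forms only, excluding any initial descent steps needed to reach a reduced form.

D = 37, ⌊√D⌋ = 6
descent: ρ → (-3,5,1)  [lands on river]
river: ρ → (1,5,-3)
river: ρ → (-3,1,3)
river: ρ → (3,5,-1)
river: ρ → (-1,5,3)
river: ρ → (3,1,-3)
ρ-cycle length = 6 (tail of 1 descent step not counted)

6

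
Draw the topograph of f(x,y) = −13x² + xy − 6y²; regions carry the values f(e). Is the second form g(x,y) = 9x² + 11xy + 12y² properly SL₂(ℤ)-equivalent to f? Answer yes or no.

D₁ = -311, D₂ = -311
f is negative-definite; reduce −f:
−f: flip: (13,-1,6)→(6,1,13)
−f: reduced (well bottom): (6,1,13) with a≤c, −a<b≤a
flip sign back: reduced form of f is (-6,-1,-13)
g: translate: b→-7 (≡11 mod 18), so (9,11,12)→(9,-7,10)
g: reduced (well bottom): (9,-7,10) with a≤c, −a<b≤a
reduced forms (-6, -1, -13) vs (9, -7, 10) ⇒ inequivalent

no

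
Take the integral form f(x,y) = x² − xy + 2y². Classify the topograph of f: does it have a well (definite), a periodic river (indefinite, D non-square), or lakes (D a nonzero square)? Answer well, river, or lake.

D = b²−4ac = (-1)² − 4·1·2 = -7
D < 0 ⇒ definite ⇒ every region one sign ⇒ single well

well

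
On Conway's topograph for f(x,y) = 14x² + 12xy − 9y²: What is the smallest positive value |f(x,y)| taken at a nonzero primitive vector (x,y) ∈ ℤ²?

river: ρ → (-9,24,2)
river: ρ → (2,24,-9)
river: ρ → (-9,12,14)
river: ρ → (14,16,-7)
river: ρ → (-7,12,18)
river: ρ → (18,24,-1)
river: ρ → (-1,24,18)
river: ρ → (18,12,-7)
river: ρ → (-7,16,14)
river: ρ → (14,12,-9)
closes: descent 0, river 10
min |a| on river = 1

1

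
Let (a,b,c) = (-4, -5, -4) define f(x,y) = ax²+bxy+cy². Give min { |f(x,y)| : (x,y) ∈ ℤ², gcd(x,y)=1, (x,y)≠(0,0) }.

translate: b→-3 (≡5 mod 8), so (4,5,4)→(4,-3,3)
flip: (4,-3,3)→(3,3,4)
reduced (well bottom): (3,3,4) with a≤c, −a<b≤a
well minimum |f| = |-3| = 3 (negative-definite)

3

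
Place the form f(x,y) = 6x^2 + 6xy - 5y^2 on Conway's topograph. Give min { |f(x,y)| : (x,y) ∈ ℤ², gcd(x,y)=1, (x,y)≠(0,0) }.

river: ρ → (-5,4,7)
river: ρ → (7,10,-2)
river: ρ → (-2,10,7)
river: ρ → (7,4,-5)
river: ρ → (-5,6,6)
river: ρ → (6,6,-5)
closes: descent 0, river 6
min |a| on river = 2

2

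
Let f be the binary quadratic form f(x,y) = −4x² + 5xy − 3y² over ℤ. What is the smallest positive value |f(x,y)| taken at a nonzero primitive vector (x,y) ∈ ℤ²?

translate: b→3 (≡-5 mod 8), so (4,-5,3)→(4,3,2)
flip: (4,3,2)→(2,-3,4)
translate: b→1 (≡-3 mod 4), so (2,-3,4)→(2,1,3)
reduced (well bottom): (2,1,3) with a≤c, −a<b≤a
well minimum |f| = |-2| = 2 (negative-definite)

2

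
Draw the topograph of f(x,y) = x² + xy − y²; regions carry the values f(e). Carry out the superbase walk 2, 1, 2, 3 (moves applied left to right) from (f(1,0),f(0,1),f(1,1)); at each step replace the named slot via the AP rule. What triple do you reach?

start (1,-1,1) = (f(1,0),f(0,1),f(1,1))
replace slot 2: 2·(1+1) − (-1) = 5 → (1,5,1)
replace slot 1: 2·(5+1) − 1 = 11 → (11,5,1)
replace slot 2: 2·(11+1) − 5 = 19 → (11,19,1)
replace slot 3: 2·(11+19) − 1 = 59 → (11,19,59)

11,19,59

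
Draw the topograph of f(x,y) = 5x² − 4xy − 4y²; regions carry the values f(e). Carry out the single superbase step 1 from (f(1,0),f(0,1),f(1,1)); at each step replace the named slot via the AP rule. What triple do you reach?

start (5,-4,-3) = (f(1,0),f(0,1),f(1,1))
replace slot 1: 2·((-4)+(-3)) − 5 = -19 → (-19,-4,-3)

-19,-4,-3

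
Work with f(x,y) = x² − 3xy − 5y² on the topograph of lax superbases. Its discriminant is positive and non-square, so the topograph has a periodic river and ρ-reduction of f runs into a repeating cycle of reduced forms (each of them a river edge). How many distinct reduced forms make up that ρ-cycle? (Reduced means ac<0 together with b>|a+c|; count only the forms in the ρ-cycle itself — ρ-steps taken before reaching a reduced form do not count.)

D = 29, ⌊√D⌋ = 5
descent: ρ → (-5,3,1)
descent: ρ → (1,5,-1)  [lands on river]
river: ρ → (-1,5,1)
ρ-cycle length = 2 (tail of 2 descent steps not counted)

2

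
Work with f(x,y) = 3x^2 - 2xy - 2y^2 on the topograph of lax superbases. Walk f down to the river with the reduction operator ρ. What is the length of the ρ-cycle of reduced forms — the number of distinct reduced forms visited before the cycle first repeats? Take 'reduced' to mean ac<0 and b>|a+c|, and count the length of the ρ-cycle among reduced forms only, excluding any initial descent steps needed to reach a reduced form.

D = 28, ⌊√D⌋ = 5
descent: ρ → (-2,2,3)  [lands on river]
river: ρ → (3,4,-1)
river: ρ → (-1,4,3)
river: ρ → (3,2,-2)
ρ-cycle length = 4 (tail of 1 descent step not counted)

4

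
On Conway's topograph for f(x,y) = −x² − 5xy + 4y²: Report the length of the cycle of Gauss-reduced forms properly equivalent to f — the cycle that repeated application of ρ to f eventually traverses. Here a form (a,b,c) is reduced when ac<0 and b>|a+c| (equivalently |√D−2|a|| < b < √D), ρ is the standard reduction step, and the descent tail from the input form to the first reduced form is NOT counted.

D = 41, ⌊√D⌋ = 6
descent: ρ → (4,5,-1)  [lands on river]
river: ρ → (-1,5,4)
river: ρ → (4,3,-2)
river: ρ → (-2,5,2)
river: ρ → (2,3,-4)
river: ρ → (-4,5,1)
river: ρ → (1,5,-4)
river: ρ → (-4,3,2)
river: ρ → (2,5,-2)
river: ρ → (-2,3,4)
ρ-cycle length = 10 (tail of 1 descent step not counted)

10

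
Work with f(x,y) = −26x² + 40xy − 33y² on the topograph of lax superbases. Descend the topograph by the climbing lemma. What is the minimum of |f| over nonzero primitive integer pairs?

translate: b→12 (≡-40 mod 52), so (26,-40,33)→(26,12,19)
flip: (26,12,19)→(19,-12,26)
reduced (well bottom): (19,-12,26) with a≤c, −a<b≤a
well minimum |f| = |-19| = 19 (negative-definite)

19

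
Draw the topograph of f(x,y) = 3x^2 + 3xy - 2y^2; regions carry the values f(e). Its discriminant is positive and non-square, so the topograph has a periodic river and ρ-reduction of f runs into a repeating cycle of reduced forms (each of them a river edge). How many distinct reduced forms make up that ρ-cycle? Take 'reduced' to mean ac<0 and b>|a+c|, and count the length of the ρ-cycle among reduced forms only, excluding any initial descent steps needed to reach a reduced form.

D = 33, ⌊√D⌋ = 5
river: ρ → (-2,5,1)
river: ρ → (1,5,-2)
river: ρ → (-2,3,3)
river: ρ → (3,3,-2)
ρ-cycle length = 4 (tail of 0 descent steps not counted)

4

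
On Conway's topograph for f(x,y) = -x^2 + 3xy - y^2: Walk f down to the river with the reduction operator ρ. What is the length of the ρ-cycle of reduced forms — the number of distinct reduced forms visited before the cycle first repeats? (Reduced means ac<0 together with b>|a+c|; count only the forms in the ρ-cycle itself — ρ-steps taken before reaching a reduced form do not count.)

D = 5, ⌊√D⌋ = 2
descent: ρ → (-1,1,1)  [lands on river]
river: ρ → (1,1,-1)
ρ-cycle length = 2 (tail of 1 descent step not counted)

2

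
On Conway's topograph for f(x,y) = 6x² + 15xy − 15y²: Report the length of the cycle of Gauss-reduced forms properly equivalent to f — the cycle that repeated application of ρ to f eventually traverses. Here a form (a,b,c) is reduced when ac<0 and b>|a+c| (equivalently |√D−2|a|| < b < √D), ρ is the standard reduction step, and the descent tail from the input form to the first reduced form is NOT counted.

D = 585, ⌊√D⌋ = 24
river: ρ → (-15,15,6)
river: ρ → (6,21,-6)
river: ρ → (-6,15,15)
river: ρ → (15,15,-6)
river: ρ → (-6,21,6)
river: ρ → (6,15,-15)
ρ-cycle length = 6 (tail of 0 descent steps not counted)

6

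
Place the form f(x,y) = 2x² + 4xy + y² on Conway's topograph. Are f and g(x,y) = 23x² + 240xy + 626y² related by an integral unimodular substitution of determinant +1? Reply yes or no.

D₁ = 8, D₂ = 8
river cycle of f (length 2): (1, 2, -1), (-1, 2, 1)
river cycle of g (length 2): (1, 2, -1), (-1, 2, 1)
cycles coincide ⇒ equivalent

yes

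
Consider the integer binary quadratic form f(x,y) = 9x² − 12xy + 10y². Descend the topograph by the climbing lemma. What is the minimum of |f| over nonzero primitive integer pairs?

translate: b→6 (≡-12 mod 18), so (9,-12,10)→(9,6,7)
flip: (9,6,7)→(7,-6,9)
reduced (well bottom): (7,-6,9) with a≤c, −a<b≤a
well minimum = a = 7

7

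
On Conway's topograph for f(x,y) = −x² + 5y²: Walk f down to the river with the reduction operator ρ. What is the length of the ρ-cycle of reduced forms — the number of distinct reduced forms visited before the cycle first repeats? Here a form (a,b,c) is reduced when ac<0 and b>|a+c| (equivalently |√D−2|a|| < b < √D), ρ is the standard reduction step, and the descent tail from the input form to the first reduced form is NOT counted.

D = 20, ⌊√D⌋ = 4
descent: ρ → (5,0,-1)
descent: ρ → (-1,4,1)  [lands on river]
river: ρ → (1,4,-1)
ρ-cycle length = 2 (tail of 2 descent steps not counted)

2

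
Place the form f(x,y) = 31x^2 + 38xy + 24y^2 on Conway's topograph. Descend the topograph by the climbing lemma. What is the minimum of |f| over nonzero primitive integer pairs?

translate: b→-24 (≡38 mod 62), so (31,38,24)→(31,-24,17)
flip: (31,-24,17)→(17,24,31)
translate: b→-10 (≡24 mod 34), so (17,24,31)→(17,-10,24)
reduced (well bottom): (17,-10,24) with a≤c, −a<b≤a
well minimum = a = 17

17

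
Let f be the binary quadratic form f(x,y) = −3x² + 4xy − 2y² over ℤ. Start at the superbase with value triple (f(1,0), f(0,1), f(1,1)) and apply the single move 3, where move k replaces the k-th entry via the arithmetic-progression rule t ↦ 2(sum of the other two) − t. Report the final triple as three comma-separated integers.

start (-3,-2,-1) = (f(1,0),f(0,1),f(1,1))
replace slot 3: 2·((-3)+(-2)) − (-1) = -9 → (-3,-2,-9)

-3,-2,-9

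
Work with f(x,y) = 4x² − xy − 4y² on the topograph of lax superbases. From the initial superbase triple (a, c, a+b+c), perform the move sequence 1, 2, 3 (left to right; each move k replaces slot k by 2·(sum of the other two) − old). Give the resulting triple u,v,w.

start (4,-4,-1) = (f(1,0),f(0,1),f(1,1))
replace slot 1: 2·((-4)+(-1)) − 4 = -14 → (-14,-4,-1)
replace slot 2: 2·((-14)+(-1)) − (-4) = -26 → (-14,-26,-1)
replace slot 3: 2·((-14)+(-26)) − (-1) = -79 → (-14,-26,-79)

-14,-26,-79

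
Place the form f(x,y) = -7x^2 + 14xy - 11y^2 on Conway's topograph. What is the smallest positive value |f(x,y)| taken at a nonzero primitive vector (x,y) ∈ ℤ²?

translate: b→0 (≡-14 mod 14), so (7,-14,11)→(7,0,4)
flip: (7,0,4)→(4,0,7)
reduced (well bottom): (4,0,7) with a≤c, −a<b≤a
well minimum |f| = |-4| = 4 (negative-definite)

4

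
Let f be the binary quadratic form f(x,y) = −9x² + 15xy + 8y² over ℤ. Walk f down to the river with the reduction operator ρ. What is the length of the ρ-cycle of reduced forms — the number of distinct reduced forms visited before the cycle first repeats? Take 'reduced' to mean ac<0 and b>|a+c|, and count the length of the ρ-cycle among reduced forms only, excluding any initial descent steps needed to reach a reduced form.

D = 513, ⌊√D⌋ = 22
river: ρ → (8,17,-7)
river: ρ → (-7,11,14)
river: ρ → (14,17,-4)
river: ρ → (-4,15,18)
river: ρ → (18,21,-1)
river: ρ → (-1,21,18)
river: ρ → (18,15,-4)
river: ρ → (-4,17,14)
river: ρ → (14,11,-7)
river: ρ → (-7,17,8)
river: ρ → (8,15,-9)
river: ρ → (-9,21,2)
river: ρ → (2,19,-19)
river: ρ → (-19,19,2)
river: ρ → (2,21,-9)
river: ρ → (-9,15,8)
ρ-cycle length = 16 (tail of 0 descent steps not counted)

16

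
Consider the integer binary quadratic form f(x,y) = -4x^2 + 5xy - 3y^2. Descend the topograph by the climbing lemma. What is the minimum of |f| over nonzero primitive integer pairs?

translate: b→3 (≡-5 mod 8), so (4,-5,3)→(4,3,2)
flip: (4,3,2)→(2,-3,4)
translate: b→1 (≡-3 mod 4), so (2,-3,4)→(2,1,3)
reduced (well bottom): (2,1,3) with a≤c, −a<b≤a
well minimum |f| = |-2| = 2 (negative-definite)

2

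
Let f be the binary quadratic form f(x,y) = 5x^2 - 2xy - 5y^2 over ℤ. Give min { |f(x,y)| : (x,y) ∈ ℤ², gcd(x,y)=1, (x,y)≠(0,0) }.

descent: ρ → (-5,2,5)  [lands on river]
river: ρ → (5,8,-2)
river: ρ → (-2,8,5)
river: ρ → (5,2,-5)
river: ρ → (-5,8,2)
river: ρ → (2,8,-5)
closes: descent 1, river 6
min |a| on river = 2

2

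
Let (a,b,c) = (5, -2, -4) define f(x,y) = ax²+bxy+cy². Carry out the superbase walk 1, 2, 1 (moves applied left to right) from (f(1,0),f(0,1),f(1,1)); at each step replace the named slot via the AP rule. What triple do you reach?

start (5,-4,-1) = (f(1,0),f(0,1),f(1,1))
replace slot 1: 2·((-4)+(-1)) − 5 = -15 → (-15,-4,-1)
replace slot 2: 2·((-15)+(-1)) − (-4) = -28 → (-15,-28,-1)
replace slot 1: 2·((-28)+(-1)) − (-15) = -43 → (-43,-28,-1)

-43,-28,-1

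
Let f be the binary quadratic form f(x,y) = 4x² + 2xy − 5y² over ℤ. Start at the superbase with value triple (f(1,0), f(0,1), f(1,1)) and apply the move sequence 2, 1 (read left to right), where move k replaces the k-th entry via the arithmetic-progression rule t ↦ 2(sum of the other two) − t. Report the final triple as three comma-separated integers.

start (4,-5,1) = (f(1,0),f(0,1),f(1,1))
replace slot 2: 2·(4+1) − (-5) = 15 → (4,15,1)
replace slot 1: 2·(15+1) − 4 = 28 → (28,15,1)

28,15,1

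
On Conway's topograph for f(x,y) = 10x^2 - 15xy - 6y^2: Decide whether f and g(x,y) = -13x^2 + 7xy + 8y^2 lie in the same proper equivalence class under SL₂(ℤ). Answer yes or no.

D₁ = 465, D₂ = 465
river cycle of f (length 10): (-6, 15, 10), (10, 5, -11), (-11, 17, 4), (4, 15, -15), (-15, 15, 4), (4, 17, -11), (-11, 5, 10), (10, 15, -6), (-6, 21, 1), (1, 21, -6)
river cycle of g (length 10): (8, 9, -12), (-12, 15, 5), (5, 15, -12), (-12, 9, 8), (8, 7, -13), (-13, 19, 2), (2, 21, -3), (-3, 21, 2), (2, 19, -13), (-13, 7, 8)
cycles differ ⇒ inequivalent

no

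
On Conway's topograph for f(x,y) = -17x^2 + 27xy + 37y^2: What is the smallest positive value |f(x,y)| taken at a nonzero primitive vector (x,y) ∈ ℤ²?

river: ρ → (37,47,-7)
river: ρ → (-7,51,23)
river: ρ → (23,41,-17)
river: ρ → (-17,27,37)
closes: descent 0, river 4
min |a| on river = 7

7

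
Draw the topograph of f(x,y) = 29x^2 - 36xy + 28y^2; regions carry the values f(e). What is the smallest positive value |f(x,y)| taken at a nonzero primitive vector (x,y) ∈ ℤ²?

translate: b→22 (≡-36 mod 58), so (29,-36,28)→(29,22,21)
flip: (29,22,21)→(21,-22,29)
translate: b→20 (≡-22 mod 42), so (21,-22,29)→(21,20,28)
reduced (well bottom): (21,20,28) with a≤c, −a<b≤a
well minimum = a = 21

21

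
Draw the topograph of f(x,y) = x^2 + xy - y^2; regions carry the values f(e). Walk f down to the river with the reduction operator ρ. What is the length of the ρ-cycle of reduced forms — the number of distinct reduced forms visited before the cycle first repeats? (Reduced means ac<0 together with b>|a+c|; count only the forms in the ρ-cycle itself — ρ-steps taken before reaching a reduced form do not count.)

D = 5, ⌊√D⌋ = 2
river: ρ → (-1,1,1)
river: ρ → (1,1,-1)
ρ-cycle length = 2 (tail of 0 descent steps not counted)

2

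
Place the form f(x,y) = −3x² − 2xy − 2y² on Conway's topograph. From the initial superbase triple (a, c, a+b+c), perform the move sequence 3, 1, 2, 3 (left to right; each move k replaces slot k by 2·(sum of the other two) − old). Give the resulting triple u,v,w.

start (-3,-2,-7) = (f(1,0),f(0,1),f(1,1))
replace slot 3: 2·((-3)+(-2)) − (-7) = -3 → (-3,-2,-3)
replace slot 1: 2·((-2)+(-3)) − (-3) = -7 → (-7,-2,-3)
replace slot 2: 2·((-7)+(-3)) − (-2) = -18 → (-7,-18,-3)
replace slot 3: 2·((-7)+(-18)) − (-3) = -47 → (-7,-18,-47)

-7,-18,-47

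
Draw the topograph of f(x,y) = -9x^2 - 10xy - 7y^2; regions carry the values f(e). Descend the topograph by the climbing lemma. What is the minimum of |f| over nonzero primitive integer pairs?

translate: b→-8 (≡10 mod 18), so (9,10,7)→(9,-8,6)
flip: (9,-8,6)→(6,8,9)
translate: b→-4 (≡8 mod 12), so (6,8,9)→(6,-4,7)
reduced (well bottom): (6,-4,7) with a≤c, −a<b≤a
well minimum |f| = |-6| = 6 (negative-definite)

6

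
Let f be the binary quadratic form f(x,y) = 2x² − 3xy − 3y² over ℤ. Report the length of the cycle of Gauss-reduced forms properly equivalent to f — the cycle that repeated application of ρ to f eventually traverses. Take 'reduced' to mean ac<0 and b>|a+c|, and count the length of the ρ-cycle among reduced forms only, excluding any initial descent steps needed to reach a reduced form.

D = 33, ⌊√D⌋ = 5
descent: ρ → (-3,3,2)  [lands on river]
river: ρ → (2,5,-1)
river: ρ → (-1,5,2)
river: ρ → (2,3,-3)
ρ-cycle length = 4 (tail of 1 descent step not counted)

4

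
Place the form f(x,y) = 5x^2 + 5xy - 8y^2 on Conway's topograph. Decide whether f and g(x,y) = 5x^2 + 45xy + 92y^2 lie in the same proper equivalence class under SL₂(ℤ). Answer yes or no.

D₁ = 185, D₂ = 185
river cycle of f (length 10): (-8, 11, 2), (2, 13, -2), (-2, 11, 8), (8, 5, -5), (-5, 5, 8), (8, 11, -2), (-2, 13, 2), (2, 11, -8), (-8, 5, 5), (5, 5, -8)
river cycle of g (length 10): (5, 5, -8), (-8, 11, 2), (2, 13, -2), (-2, 11, 8), (8, 5, -5), (-5, 5, 8), (8, 11, -2), (-2, 13, 2), (2, 11, -8), (-8, 5, 5)
cycles coincide ⇒ equivalent

yes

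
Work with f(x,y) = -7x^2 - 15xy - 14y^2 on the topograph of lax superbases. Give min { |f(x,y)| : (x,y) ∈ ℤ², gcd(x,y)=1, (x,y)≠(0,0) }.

translate: b→1 (≡15 mod 14), so (7,15,14)→(7,1,6)
flip: (7,1,6)→(6,-1,7)
reduced (well bottom): (6,-1,7) with a≤c, −a<b≤a
well minimum |f| = |-6| = 6 (negative-definite)

6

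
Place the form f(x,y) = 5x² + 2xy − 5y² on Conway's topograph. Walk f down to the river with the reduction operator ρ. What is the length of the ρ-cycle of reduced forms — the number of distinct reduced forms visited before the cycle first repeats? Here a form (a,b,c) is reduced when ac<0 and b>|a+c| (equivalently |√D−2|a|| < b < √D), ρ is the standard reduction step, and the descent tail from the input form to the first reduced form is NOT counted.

D = 104, ⌊√D⌋ = 10
river: ρ → (-5,8,2)
river: ρ → (2,8,-5)
river: ρ → (-5,2,5)
river: ρ → (5,8,-2)
river: ρ → (-2,8,5)
river: ρ → (5,2,-5)
ρ-cycle length = 6 (tail of 0 descent steps not counted)

6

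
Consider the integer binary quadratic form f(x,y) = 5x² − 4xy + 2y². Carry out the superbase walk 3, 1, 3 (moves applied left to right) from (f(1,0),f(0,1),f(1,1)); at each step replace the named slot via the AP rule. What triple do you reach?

start (5,2,3) = (f(1,0),f(0,1),f(1,1))
replace slot 3: 2·(5+2) − 3 = 11 → (5,2,11)
replace slot 1: 2·(2+11) − 5 = 21 → (21,2,11)
replace slot 3: 2·(21+2) − 11 = 35 → (21,2,35)

21,2,35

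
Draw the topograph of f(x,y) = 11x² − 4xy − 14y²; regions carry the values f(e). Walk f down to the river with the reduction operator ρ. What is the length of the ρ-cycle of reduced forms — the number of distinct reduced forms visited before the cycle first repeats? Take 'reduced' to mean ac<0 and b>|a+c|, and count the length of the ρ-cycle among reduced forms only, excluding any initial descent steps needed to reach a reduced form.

D = 632, ⌊√D⌋ = 25
descent: ρ → (-14,4,11)  [lands on river]
river: ρ → (11,18,-7)
river: ρ → (-7,24,2)
river: ρ → (2,24,-7)
river: ρ → (-7,18,11)
river: ρ → (11,4,-14)
river: ρ → (-14,24,1)
river: ρ → (1,24,-14)
ρ-cycle length = 8 (tail of 1 descent step not counted)

8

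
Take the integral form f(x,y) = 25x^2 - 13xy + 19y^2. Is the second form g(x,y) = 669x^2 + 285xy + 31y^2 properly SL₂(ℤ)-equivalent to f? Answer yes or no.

D₁ = -1731, D₂ = -1731
f: flip: (25,-13,19)→(19,13,25)
f: reduced (well bottom): (19,13,25) with a≤c, −a<b≤a
g: flip: (669,285,31)→(31,-285,669)
g: translate: b→25 (≡-285 mod 62), so (31,-285,669)→(31,25,19)
g: flip: (31,25,19)→(19,-25,31)
g: translate: b→13 (≡-25 mod 38), so (19,-25,31)→(19,13,25)
g: reduced (well bottom): (19,13,25) with a≤c, −a<b≤a
reduced forms (19, 13, 25) vs (19, 13, 25) ⇒ equivalent

yes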